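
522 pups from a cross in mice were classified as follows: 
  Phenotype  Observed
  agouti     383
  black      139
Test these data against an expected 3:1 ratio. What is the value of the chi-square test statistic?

0.738

Expected counts for N = 522 under a 3:1 ratio (total parts = 4):
  agouti: 522 × 3/4 = 391.5
  black: 522 × 1/4 = 130.5
χ² = Σ (O − E)² / E
  agouti: (383 − 391.5)² / 391.5 = 0.1845
  black: (139 − 130.5)² / 130.5 = 0.5536
χ² = 0.1845 + 0.5536 = 0.7381 ≈ 0.738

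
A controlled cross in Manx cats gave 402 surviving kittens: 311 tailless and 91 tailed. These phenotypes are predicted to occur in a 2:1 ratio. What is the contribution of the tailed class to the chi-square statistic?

13.799

Expected counts for N = 402 under a 2:1 ratio (total parts = 3):
  tailless: 402 × 2/3 = 268
  tailed: 402 × 1/3 = 134
Contribution of tailed: (91 − 134)² / 134 = 13.7985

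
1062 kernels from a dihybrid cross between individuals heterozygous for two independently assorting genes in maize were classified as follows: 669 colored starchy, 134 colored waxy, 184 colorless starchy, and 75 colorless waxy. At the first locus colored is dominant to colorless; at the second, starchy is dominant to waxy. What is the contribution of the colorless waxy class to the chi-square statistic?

1.121

A dihybrid F₂ with independent assortment and complete dominance at both loci gives a 9:3:3:1 phenotypic ratio.
The 9:3:3:1 ratio has 16 parts, so with N = 1062 the expected counts are:
  colored starchy: 1062 × 9/16 = 597.375
  colored waxy: 1062 × 3/16 = 199.125
  colorless starchy: 1062 × 3/16 = 199.125
  colorless waxy: 1062 × 1/16 = 66.375
Contribution of colorless waxy: (75 − 66.375)² / 66.375 = 1.1208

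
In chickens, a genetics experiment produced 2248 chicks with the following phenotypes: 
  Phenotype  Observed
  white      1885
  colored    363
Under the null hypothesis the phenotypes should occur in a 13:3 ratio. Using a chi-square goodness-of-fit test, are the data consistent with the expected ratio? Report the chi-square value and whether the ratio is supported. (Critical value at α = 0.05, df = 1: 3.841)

9.993; not consistent

Total ratio parts = 16. Expected numbers out of 2248:
  white: 2248 × 13/16 = 1826.5
  colored: 2248 × 3/16 = 421.5
χ² = Σ (O − E)² / E
  white: (1885 − 1826.5)² / 1826.5 = 1.8737
  colored: (363 − 421.5)² / 421.5 = 8.1192
χ² = 1.8737 + 8.1192 = 9.9929 ≈ 9.993
Degrees of freedom = 2 − 1 = 1; critical value at α = 0.05 is 3.841.
Since 9.993 > 3.841, we reject the null hypothesis — the data do not fit the 13:3 ratio.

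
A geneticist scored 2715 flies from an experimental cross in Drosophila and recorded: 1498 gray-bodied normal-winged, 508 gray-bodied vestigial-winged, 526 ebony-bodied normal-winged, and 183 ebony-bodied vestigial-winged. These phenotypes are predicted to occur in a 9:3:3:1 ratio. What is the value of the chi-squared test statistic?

Expected counts for N = 2715 under a 9:3:3:1 ratio (total parts = 16):
  gray-bodied normal-winged: 2715 × 9/16 = 1527.1875
  gray-bodied vestigial-winged: 2715 × 3/16 = 509.0625
  ebony-bodied normal-winged: 2715 × 3/16 = 509.0625
  ebony-bodied vestigial-winged: 2715 × 1/16 = 169.6875
χ² = Σ (O − E)² / E
  gray-bodied normal-winged: (1498 − 1527.1875)² / 1527.1875 = 0.5578
  gray-bodied vestigial-winged: (508 − 509.0625)² / 509.0625 = 0.0022
  ebony-bodied normal-winged: (526 − 509.0625)² / 509.0625 = 0.5635
  ebony-bodied vestigial-winged: (183 − 169.6875)² / 169.6875 = 1.0444
χ² = 0.5578 + 0.0022 + 0.5635 + 1.0444 = 2.1679 ≈ 2.168

2.168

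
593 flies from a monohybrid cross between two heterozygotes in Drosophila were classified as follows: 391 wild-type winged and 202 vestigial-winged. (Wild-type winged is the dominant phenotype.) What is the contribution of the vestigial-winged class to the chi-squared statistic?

For a monohybrid cross between heterozygotes with complete dominance, the expected phenotypic ratio is 3:1.
Total ratio parts = 4. Expected numbers out of 593:
  wild-type winged: 593 × 3/4 = 444.75
  vestigial-winged: 593 × 1/4 = 148.25
Contribution of vestigial-winged: (202 − 148.25)² / 148.25 = 19.4878

19.488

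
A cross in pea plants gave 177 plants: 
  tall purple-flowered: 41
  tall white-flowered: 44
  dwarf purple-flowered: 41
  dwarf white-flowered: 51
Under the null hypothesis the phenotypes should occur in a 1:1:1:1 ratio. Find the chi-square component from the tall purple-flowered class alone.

The 1:1:1:1 ratio has 4 parts, so with N = 177 the expected counts are:
  tall purple-flowered: 177 × 1/4 = 44.25
  tall white-flowered: 177 × 1/4 = 44.25
  dwarf purple-flowered: 177 × 1/4 = 44.25
  dwarf white-flowered: 177 × 1/4 = 44.25
Contribution of tall purple-flowered: (41 − 44.25)² / 44.25 = 0.2387

0.239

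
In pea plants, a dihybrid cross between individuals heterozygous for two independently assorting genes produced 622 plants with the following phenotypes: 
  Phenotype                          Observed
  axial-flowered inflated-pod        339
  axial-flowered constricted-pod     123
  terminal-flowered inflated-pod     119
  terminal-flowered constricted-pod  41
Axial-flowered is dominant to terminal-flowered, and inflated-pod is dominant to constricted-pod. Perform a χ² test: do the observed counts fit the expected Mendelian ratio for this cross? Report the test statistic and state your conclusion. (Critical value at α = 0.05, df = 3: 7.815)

0.851; consistent

A dihybrid F₂ with independent assortment and complete dominance at both loci gives a 9:3:3:1 phenotypic ratio.
Expected counts for N = 622 under a 9:3:3:1 ratio (total parts = 16):
  axial-flowered inflated-pod: 622 × 9/16 = 349.875
  axial-flowered constricted-pod: 622 × 3/16 = 116.625
  terminal-flowered inflated-pod: 622 × 3/16 = 116.625
  terminal-flowered constricted-pod: 622 × 1/16 = 38.875
χ² = Σ (O − E)² / E
  axial-flowered inflated-pod: (339 − 349.875)² / 349.875 = 0.3380
  axial-flowered constricted-pod: (123 − 116.625)² / 116.625 = 0.3485
  terminal-flowered inflated-pod: (119 − 116.625)² / 116.625 = 0.0484
  terminal-flowered constricted-pod: (41 − 38.875)² / 38.875 = 0.1162
χ² = 0.3380 + 0.3485 + 0.0484 + 0.1162 = 0.8511 ≈ 0.851
Degrees of freedom = 4 − 1 = 3; critical value at α = 0.05 is 7.815.
Since 0.851 < 7.815, we fail to reject the null hypothesis — the data are consistent with the 9:3:3:1 ratio.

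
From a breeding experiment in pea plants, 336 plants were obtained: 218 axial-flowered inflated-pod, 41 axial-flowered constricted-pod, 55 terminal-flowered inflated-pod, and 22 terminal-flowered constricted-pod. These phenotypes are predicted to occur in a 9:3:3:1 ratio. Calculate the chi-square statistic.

Under the 9:3:3:1 hypothesis (Σ ratio = 16, N = 336):
  axial-flowered inflated-pod: 336 × 9/16 = 189
  axial-flowered constricted-pod: 336 × 3/16 = 63
  terminal-flowered inflated-pod: 336 × 3/16 = 63
  terminal-flowered constricted-pod: 336 × 1/16 = 21
χ² = Σ (O − E)² / E
  axial-flowered inflated-pod: (218 − 189)² / 189 = 4.4497
  axial-flowered constricted-pod: (41 − 63)² / 63 = 7.6825
  terminal-flowered inflated-pod: (55 − 63)² / 63 = 1.0159
  terminal-flowered constricted-pod: (22 − 21)² / 21 = 0.0476
χ² = 4.4497 + 7.6825 + 1.0159 + 0.0476 = 13.1957 ≈ 13.196

13.196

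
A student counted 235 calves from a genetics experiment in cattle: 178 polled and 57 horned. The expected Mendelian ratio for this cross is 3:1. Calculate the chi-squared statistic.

Expected counts for N = 235 under a 3:1 ratio (total parts = 4):
  polled: 235 × 3/4 = 176.25
  horned: 235 × 1/4 = 58.75
χ² = Σ (O − E)² / E
  polled: (178 − 176.25)² / 176.25 = 0.0174
  horned: (57 − 58.75)² / 58.75 = 0.0521
χ² = 0.0174 + 0.0521 = 0.0695 ≈ 0.070

0.070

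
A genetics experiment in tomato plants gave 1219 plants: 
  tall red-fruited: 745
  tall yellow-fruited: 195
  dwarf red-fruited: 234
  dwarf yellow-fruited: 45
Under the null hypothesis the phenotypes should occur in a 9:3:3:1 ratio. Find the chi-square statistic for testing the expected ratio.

22.955

The 9:3:3:1 ratio has 16 parts, so with N = 1219 the expected counts are:
  tall red-fruited: 1219 × 9/16 = 685.6875
  tall yellow-fruited: 1219 × 3/16 = 228.5625
  dwarf red-fruited: 1219 × 3/16 = 228.5625
  dwarf yellow-fruited: 1219 × 1/16 = 76.1875
χ² = Σ (O − E)² / E
  tall red-fruited: (745 − 685.6875)² / 685.6875 = 5.1306
  tall yellow-fruited: (195 − 228.5625)² / 228.5625 = 4.9284
  dwarf red-fruited: (234 − 228.5625)² / 228.5625 = 0.1294
  dwarf yellow-fruited: (45 − 76.1875)² / 76.1875 = 12.7667
χ² = 5.1306 + 4.9284 + 0.1294 + 12.7667 = 22.9551 ≈ 22.955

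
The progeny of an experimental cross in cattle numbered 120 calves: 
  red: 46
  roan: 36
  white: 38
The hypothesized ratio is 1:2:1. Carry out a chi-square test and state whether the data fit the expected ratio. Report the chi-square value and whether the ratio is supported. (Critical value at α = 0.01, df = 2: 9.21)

Under the 1:2:1 hypothesis (Σ ratio = 4, N = 120):
  red: 120 × 1/4 = 30
  roan: 120 × 2/4 = 60
  white: 120 × 1/4 = 30
χ² = Σ (O − E)² / E
  red: (46 − 30)² / 30 = 8.5333
  roan: (36 − 60)² / 60 = 9.6000
  white: (38 − 30)² / 30 = 2.1333
χ² = 8.5333 + 9.6000 + 2.1333 = 20.2666 ≈ 20.267
Degrees of freedom = 3 − 1 = 2; critical value at α = 0.01 is 9.21.
Since 20.267 > 9.21, we reject the null hypothesis — the data do not fit the 1:2:1 ratio.

20.267; not consistent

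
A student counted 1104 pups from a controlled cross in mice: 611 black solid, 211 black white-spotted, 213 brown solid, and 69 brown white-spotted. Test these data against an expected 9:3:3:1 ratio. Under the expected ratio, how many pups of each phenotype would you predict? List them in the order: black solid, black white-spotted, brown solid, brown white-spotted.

Under the 9:3:3:1 hypothesis (Σ ratio = 16, N = 1104):
  black solid: 1104 × 9/16 = 621
  black white-spotted: 1104 × 3/16 = 207
  brown solid: 1104 × 3/16 = 207
  brown white-spotted: 1104 × 1/16 = 69

621, 207, 207, 69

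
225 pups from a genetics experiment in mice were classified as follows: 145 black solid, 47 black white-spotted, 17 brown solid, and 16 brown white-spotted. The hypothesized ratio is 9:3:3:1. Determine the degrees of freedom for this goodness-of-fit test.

A goodness-of-fit test with 4 phenotype classes has df = 4 − 1 = 3.

3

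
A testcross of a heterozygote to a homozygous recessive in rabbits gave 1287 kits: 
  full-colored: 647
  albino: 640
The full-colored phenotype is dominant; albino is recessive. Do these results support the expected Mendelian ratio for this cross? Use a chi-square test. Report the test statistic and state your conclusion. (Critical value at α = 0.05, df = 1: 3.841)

0.038; consistent

A testcross of a heterozygote (Aa × aa) gives a 1:1 phenotypic ratio.
The 1:1 ratio has 2 parts, so with N = 1287 the expected counts are:
  full-colored: 1287 × 1/2 = 643.5
  albino: 1287 × 1/2 = 643.5
χ² = Σ (O − E)² / E
  full-colored: (647 − 643.5)² / 643.5 = 0.0190
  albino: (640 − 643.5)² / 643.5 = 0.0190
χ² = 0.0190 + 0.0190 = 0.038
Degrees of freedom = 2 − 1 = 1; critical value at α = 0.05 is 3.841.
Since 0.038 < 3.841, we fail to reject the null hypothesis — the data are consistent with the 1:1 ratio.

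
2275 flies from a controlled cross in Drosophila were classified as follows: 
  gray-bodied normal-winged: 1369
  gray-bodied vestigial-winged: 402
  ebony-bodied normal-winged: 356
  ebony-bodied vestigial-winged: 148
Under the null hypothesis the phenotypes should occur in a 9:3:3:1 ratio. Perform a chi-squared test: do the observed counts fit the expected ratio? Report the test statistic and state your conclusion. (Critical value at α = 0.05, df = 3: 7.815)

19.558; not consistent

Total ratio parts = 16. Expected numbers out of 2275:
  gray-bodied normal-winged: 2275 × 9/16 = 1279.6875
  gray-bodied vestigial-winged: 2275 × 3/16 = 426.5625
  ebony-bodied normal-winged: 2275 × 3/16 = 426.5625
  ebony-bodied vestigial-winged: 2275 × 1/16 = 142.1875
χ² = Σ (O − E)² / E
  gray-bodied normal-winged: (1369 − 1279.6875)² / 1279.6875 = 6.2333
  gray-bodied vestigial-winged: (402 − 426.5625)² / 426.5625 = 1.4144
  ebony-bodied normal-winged: (356 − 426.5625)² / 426.5625 = 11.6725
  ebony-bodied vestigial-winged: (148 − 142.1875)² / 142.1875 = 0.2376
χ² = 6.2333 + 1.4144 + 11.6725 + 0.2376 = 19.5578 ≈ 19.558
Degrees of freedom = 4 − 1 = 3; critical value at α = 0.05 is 7.815.
Since 19.558 > 7.815, we reject the null hypothesis — the data do not fit the 9:3:3:1 ratio.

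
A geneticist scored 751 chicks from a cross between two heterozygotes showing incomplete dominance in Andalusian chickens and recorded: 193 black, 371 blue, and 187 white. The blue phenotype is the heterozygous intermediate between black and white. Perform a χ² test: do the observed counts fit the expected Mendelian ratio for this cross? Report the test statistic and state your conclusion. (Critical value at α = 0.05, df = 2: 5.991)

0.204; consistent

With incomplete dominance, a heterozygote × heterozygote cross gives a 1:2:1 phenotypic ratio.
Under the 1:2:1 hypothesis (Σ ratio = 4, N = 751):
  black: 751 × 1/4 = 187.75
  blue: 751 × 2/4 = 375.5
  white: 751 × 1/4 = 187.75
χ² = Σ (O − E)² / E
  black: (193 − 187.75)² / 187.75 = 0.1468
  blue: (371 − 375.5)² / 375.5 = 0.0539
  white: (187 − 187.75)² / 187.75 = 0.0030
χ² = 0.1468 + 0.0539 + 0.0030 = 0.2037 ≈ 0.204
Degrees of freedom = 3 − 1 = 2; critical value at α = 0.05 is 5.991.
Since 0.204 < 5.991, we fail to reject the null hypothesis — the data are consistent with the 1:2:1 ratio.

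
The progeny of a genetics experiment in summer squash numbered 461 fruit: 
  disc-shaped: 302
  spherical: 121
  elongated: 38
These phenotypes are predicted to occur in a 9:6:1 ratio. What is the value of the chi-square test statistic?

25.523

Under the 9:6:1 hypothesis (Σ ratio = 16, N = 461):
  disc-shaped: 461 × 9/16 = 259.3125
  spherical: 461 × 6/16 = 172.875
  elongated: 461 × 1/16 = 28.8125
χ² = Σ (O − E)² / E
  disc-shaped: (302 − 259.3125)² / 259.3125 = 7.0271
  spherical: (121 − 172.875)² / 172.875 = 15.5663
  elongated: (38 − 28.8125)² / 28.8125 = 2.9296
χ² = 7.0271 + 15.5663 + 2.9296 = 25.523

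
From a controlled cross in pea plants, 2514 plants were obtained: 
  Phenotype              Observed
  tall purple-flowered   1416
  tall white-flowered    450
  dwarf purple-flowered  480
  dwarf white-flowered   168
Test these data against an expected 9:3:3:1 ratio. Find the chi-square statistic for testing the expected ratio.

1.882

Expected counts for N = 2514 under a 9:3:3:1 ratio (total parts = 16):
  tall purple-flowered: 2514 × 9/16 = 1414.125
  tall white-flowered: 2514 × 3/16 = 471.375
  dwarf purple-flowered: 2514 × 3/16 = 471.375
  dwarf white-flowered: 2514 × 1/16 = 157.125
χ² = Σ (O − E)² / E
  tall purple-flowered: (1416 − 1414.125)² / 1414.125 = 0.0025
  tall white-flowered: (450 − 471.375)² / 471.375 = 0.9693
  dwarf purple-flowered: (480 − 471.375)² / 471.375 = 0.1578
  dwarf white-flowered: (168 − 157.125)² / 157.125 = 0.7527
χ² = 0.0025 + 0.9693 + 0.1578 + 0.7527 = 1.8823 ≈ 1.882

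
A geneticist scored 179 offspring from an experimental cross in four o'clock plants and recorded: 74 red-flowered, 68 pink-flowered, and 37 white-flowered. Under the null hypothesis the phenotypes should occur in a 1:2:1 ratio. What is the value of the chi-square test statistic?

Total ratio parts = 4. Expected numbers out of 179:
  red-flowered: 179 × 1/4 = 44.75
  pink-flowered: 179 × 2/4 = 89.5
  white-flowered: 179 × 1/4 = 44.75
χ² = Σ (O − E)² / E
  red-flowered: (74 − 44.75)² / 44.75 = 19.1187
  pink-flowered: (68 − 89.5)² / 89.5 = 5.1648
  white-flowered: (37 − 44.75)² / 44.75 = 1.3422
χ² = 19.1187 + 5.1648 + 1.3422 = 25.6257 ≈ 25.626

25.626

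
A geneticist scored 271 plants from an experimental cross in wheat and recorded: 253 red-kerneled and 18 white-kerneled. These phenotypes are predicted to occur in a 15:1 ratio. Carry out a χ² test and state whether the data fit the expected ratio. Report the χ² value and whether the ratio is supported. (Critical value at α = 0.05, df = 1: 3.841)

The 15:1 ratio has 16 parts, so with N = 271 the expected counts are:
  red-kerneled: 271 × 15/16 = 254.0625
  white-kerneled: 271 × 1/16 = 16.9375
χ² = Σ (O − E)² / E
  red-kerneled: (253 − 254.0625)² / 254.0625 = 0.0044
  white-kerneled: (18 − 16.9375)² / 16.9375 = 0.0667
χ² = 0.0044 + 0.0667 = 0.0711 ≈ 0.071
Degrees of freedom = 2 − 1 = 1; critical value at α = 0.05 is 3.841.
Since 0.071 < 3.841, we fail to reject the null hypothesis — the data are consistent with the 15:1 ratio.

0.071; consistent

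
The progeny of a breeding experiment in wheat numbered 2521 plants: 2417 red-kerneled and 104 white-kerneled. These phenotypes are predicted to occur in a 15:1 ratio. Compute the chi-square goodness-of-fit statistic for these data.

19.422

Under the 15:1 hypothesis (Σ ratio = 16, N = 2521):
  red-kerneled: 2521 × 15/16 = 2363.4375
  white-kerneled: 2521 × 1/16 = 157.5625
χ² = Σ (O − E)² / E
  red-kerneled: (2417 − 2363.4375)² / 2363.4375 = 1.2139
  white-kerneled: (104 − 157.5625)² / 157.5625 = 18.2083
χ² = 1.2139 + 18.2083 = 19.4222 ≈ 19.422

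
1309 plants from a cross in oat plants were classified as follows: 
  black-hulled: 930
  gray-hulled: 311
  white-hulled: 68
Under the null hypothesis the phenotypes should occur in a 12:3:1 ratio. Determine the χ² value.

Expected counts for N = 1309 under a 12:3:1 ratio (total parts = 16):
  black-hulled: 1309 × 12/16 = 981.75
  gray-hulled: 1309 × 3/16 = 245.4375
  white-hulled: 1309 × 1/16 = 81.8125
χ² = Σ (O − E)² / E
  black-hulled: (930 − 981.75)² / 981.75 = 2.7278
  gray-hulled: (311 − 245.4375)² / 245.4375 = 17.5134
  white-hulled: (68 − 81.8125)² / 81.8125 = 2.3320
χ² = 2.7278 + 17.5134 + 2.3320 = 22.5732 ≈ 22.573

22.573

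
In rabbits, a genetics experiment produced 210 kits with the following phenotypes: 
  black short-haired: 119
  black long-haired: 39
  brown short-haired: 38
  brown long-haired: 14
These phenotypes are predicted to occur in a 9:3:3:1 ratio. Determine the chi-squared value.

0.116

The 9:3:3:1 ratio has 16 parts, so with N = 210 the expected counts are:
  black short-haired: 210 × 9/16 = 118.125
  black long-haired: 210 × 3/16 = 39.375
  brown short-haired: 210 × 3/16 = 39.375
  brown long-haired: 210 × 1/16 = 13.125
χ² = Σ (O − E)² / E
  black short-haired: (119 − 118.125)² / 118.125 = 0.0065
  black long-haired: (39 − 39.375)² / 39.375 = 0.0036
  brown short-haired: (38 − 39.375)² / 39.375 = 0.0480
  brown long-haired: (14 − 13.125)² / 13.125 = 0.0583
χ² = 0.0065 + 0.0036 + 0.0480 + 0.0583 = 0.1164 ≈ 0.116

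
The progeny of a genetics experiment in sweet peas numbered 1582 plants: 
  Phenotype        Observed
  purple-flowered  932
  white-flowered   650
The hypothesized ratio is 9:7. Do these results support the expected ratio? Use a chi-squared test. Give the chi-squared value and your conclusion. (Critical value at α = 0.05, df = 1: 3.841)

Total ratio parts = 16. Expected numbers out of 1582:
  purple-flowered: 1582 × 9/16 = 889.875
  white-flowered: 1582 × 7/16 = 692.125
χ² = Σ (O − E)² / E
  purple-flowered: (932 − 889.875)² / 889.875 = 1.9941
  white-flowered: (650 − 692.125)² / 692.125 = 2.5639
χ² = 1.9941 + 2.5639 = 4.558
Degrees of freedom = 2 − 1 = 1; critical value at α = 0.05 is 3.841.
Since 4.558 > 3.841, we reject the null hypothesis — the data do not fit the 9:7 ratio.

4.558; not consistent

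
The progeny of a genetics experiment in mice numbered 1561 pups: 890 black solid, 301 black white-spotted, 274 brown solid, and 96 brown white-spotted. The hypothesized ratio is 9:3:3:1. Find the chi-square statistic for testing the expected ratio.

1.617

The 9:3:3:1 ratio has 16 parts, so with N = 1561 the expected counts are:
  black solid: 1561 × 9/16 = 878.0625
  black white-spotted: 1561 × 3/16 = 292.6875
  brown solid: 1561 × 3/16 = 292.6875
  brown white-spotted: 1561 × 1/16 = 97.5625
χ² = Σ (O − E)² / E
  black solid: (890 − 878.0625)² / 878.0625 = 0.1623
  black white-spotted: (301 − 292.6875)² / 292.6875 = 0.2361
  brown solid: (274 − 292.6875)² / 292.6875 = 1.1932
  brown white-spotted: (96 − 97.5625)² / 97.5625 = 0.0250
χ² = 0.1623 + 0.2361 + 1.1932 + 0.0250 = 1.6166 ≈ 1.617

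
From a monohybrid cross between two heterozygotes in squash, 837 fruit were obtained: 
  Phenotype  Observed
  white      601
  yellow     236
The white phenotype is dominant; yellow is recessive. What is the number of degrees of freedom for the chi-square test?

For a monohybrid cross between heterozygotes with complete dominance, the expected phenotypic ratio is 3:1.
A goodness-of-fit test with 2 phenotype classes has df = 2 − 1 = 1.

1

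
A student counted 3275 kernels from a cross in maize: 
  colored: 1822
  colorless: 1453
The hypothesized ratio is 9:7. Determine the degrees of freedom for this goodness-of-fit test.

A goodness-of-fit test with 2 phenotype classes has df = 2 − 1 = 1.

1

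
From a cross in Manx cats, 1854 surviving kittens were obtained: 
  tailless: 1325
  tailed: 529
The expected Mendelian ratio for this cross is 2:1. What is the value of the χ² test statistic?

19.226

Under the 2:1 hypothesis (Σ ratio = 3, N = 1854):
  tailless: 1854 × 2/3 = 1236
  tailed: 1854 × 1/3 = 618
χ² = Σ (O − E)² / E
  tailless: (1325 − 1236)² / 1236 = 6.4086
  tailed: (529 − 618)² / 618 = 12.8172
χ² = 6.4086 + 12.8172 = 19.2258 ≈ 19.226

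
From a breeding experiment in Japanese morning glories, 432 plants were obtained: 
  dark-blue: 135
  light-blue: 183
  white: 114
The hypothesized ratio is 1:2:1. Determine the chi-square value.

Under the 1:2:1 hypothesis (Σ ratio = 4, N = 432):
  dark-blue: 432 × 1/4 = 108
  light-blue: 432 × 2/4 = 216
  white: 432 × 1/4 = 108
χ² = Σ (O − E)² / E
  dark-blue: (135 − 108)² / 108 = 6.7500
  light-blue: (183 − 216)² / 216 = 5.0417
  white: (114 − 108)² / 108 = 0.3333
χ² = 6.7500 + 5.0417 + 0.3333 = 12.125

12.125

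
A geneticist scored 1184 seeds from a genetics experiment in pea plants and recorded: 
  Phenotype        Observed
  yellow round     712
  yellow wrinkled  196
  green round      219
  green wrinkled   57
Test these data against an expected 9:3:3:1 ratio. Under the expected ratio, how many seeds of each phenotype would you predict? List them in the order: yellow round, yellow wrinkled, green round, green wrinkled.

Expected counts for N = 1184 under a 9:3:3:1 ratio (total parts = 16):
  yellow round: 1184 × 9/16 = 666
  yellow wrinkled: 1184 × 3/16 = 222
  green round: 1184 × 3/16 = 222
  green wrinkled: 1184 × 1/16 = 74

666, 222, 222, 74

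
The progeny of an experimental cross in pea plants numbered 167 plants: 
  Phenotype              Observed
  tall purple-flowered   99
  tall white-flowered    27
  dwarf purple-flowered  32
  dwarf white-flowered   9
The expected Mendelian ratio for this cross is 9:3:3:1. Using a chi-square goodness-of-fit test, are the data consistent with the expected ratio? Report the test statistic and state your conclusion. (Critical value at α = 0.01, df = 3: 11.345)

1.080; consistent

Under the 9:3:3:1 hypothesis (Σ ratio = 16, N = 167):
  tall purple-flowered: 167 × 9/16 = 93.9375
  tall white-flowered: 167 × 3/16 = 31.3125
  dwarf purple-flowered: 167 × 3/16 = 31.3125
  dwarf white-flowered: 167 × 1/16 = 10.4375
χ² = Σ (O − E)² / E
  tall purple-flowered: (99 − 93.9375)² / 93.9375 = 0.2728
  tall white-flowered: (27 − 31.3125)² / 31.3125 = 0.5939
  dwarf purple-flowered: (32 − 31.3125)² / 31.3125 = 0.0151
  dwarf white-flowered: (9 − 10.4375)² / 10.4375 = 0.1980
χ² = 0.2728 + 0.5939 + 0.0151 + 0.1980 = 1.0798 ≈ 1.080
Degrees of freedom = 4 − 1 = 3; critical value at α = 0.01 is 11.345.
Since 1.080 < 11.345, we fail to reject the null hypothesis — the data are consistent with the 9:3:3:1 ratio.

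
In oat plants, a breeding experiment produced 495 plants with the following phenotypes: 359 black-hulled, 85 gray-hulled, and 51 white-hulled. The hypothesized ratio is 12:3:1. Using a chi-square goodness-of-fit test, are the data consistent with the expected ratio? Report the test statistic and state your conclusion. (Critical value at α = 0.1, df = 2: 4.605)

Expected counts for N = 495 under a 12:3:1 ratio (total parts = 16):
  black-hulled: 495 × 12/16 = 371.25
  gray-hulled: 495 × 3/16 = 92.8125
  white-hulled: 495 × 1/16 = 30.9375
χ² = Σ (O − E)² / E
  black-hulled: (359 − 371.25)² / 371.25 = 0.4042
  gray-hulled: (85 − 92.8125)² / 92.8125 = 0.6576
  white-hulled: (51 − 30.9375)² / 30.9375 = 13.0102
χ² = 0.4042 + 0.6576 + 13.0102 = 14.072
Degrees of freedom = 3 − 1 = 2; critical value at α = 0.1 is 4.605.
Since 14.072 > 4.605, we reject the null hypothesis — the data do not fit the 12:3:1 ratio.

14.072; not consistent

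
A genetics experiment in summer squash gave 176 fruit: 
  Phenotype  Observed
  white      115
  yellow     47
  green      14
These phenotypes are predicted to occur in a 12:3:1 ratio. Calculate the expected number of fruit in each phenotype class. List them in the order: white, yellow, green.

132, 33, 11

Expected counts for N = 176 under a 12:3:1 ratio (total parts = 16):
  white: 176 × 12/16 = 132
  yellow: 176 × 3/16 = 33
  green: 176 × 1/16 = 11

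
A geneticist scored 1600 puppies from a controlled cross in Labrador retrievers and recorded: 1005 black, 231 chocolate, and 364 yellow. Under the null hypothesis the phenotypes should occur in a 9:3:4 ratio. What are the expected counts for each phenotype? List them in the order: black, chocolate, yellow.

Total ratio parts = 16. Expected numbers out of 1600:
  black: 1600 × 9/16 = 900
  chocolate: 1600 × 3/16 = 300
  yellow: 1600 × 4/16 = 400

900, 300, 400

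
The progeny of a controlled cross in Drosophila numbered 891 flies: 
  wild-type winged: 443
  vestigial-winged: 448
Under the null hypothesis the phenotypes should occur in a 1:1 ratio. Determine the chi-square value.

Total ratio parts = 2. Expected numbers out of 891:
  wild-type winged: 891 × 1/2 = 445.5
  vestigial-winged: 891 × 1/2 = 445.5
χ² = Σ (O − E)² / E
  wild-type winged: (443 − 445.5)² / 445.5 = 0.0140
  vestigial-winged: (448 − 445.5)² / 445.5 = 0.0140
χ² = 0.0140 + 0.0140 = 0.028

0.028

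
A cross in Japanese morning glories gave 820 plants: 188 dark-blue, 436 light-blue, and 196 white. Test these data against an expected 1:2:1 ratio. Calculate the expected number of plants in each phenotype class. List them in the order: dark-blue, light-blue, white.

205, 410, 205

Expected counts for N = 820 under a 1:2:1 ratio (total parts = 4):
  dark-blue: 820 × 1/4 = 205
  light-blue: 820 × 2/4 = 410
  white: 820 × 1/4 = 205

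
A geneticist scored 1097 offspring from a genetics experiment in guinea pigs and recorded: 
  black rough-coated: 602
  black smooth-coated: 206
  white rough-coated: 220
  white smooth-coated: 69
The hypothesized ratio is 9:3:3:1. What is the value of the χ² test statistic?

Expected counts for N = 1097 under a 9:3:3:1 ratio (total parts = 16):
  black rough-coated: 1097 × 9/16 = 617.0625
  black smooth-coated: 1097 × 3/16 = 205.6875
  white rough-coated: 1097 × 3/16 = 205.6875
  white smooth-coated: 1097 × 1/16 = 68.5625
χ² = Σ (O − E)² / E
  black rough-coated: (602 − 617.0625)² / 617.0625 = 0.3677
  black smooth-coated: (206 − 205.6875)² / 205.6875 = 0.0005
  white rough-coated: (220 − 205.6875)² / 205.6875 = 0.9959
  white smooth-coated: (69 − 68.5625)² / 68.5625 = 0.0028
χ² = 0.3677 + 0.0005 + 0.9959 + 0.0028 = 1.3669 ≈ 1.367

1.367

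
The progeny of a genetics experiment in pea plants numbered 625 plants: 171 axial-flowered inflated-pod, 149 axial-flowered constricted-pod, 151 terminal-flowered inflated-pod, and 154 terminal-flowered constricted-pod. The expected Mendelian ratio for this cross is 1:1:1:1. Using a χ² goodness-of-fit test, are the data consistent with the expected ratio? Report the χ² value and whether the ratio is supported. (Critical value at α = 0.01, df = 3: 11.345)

1.938; consistent

Under the 1:1:1:1 hypothesis (Σ ratio = 4, N = 625):
  axial-flowered inflated-pod: 625 × 1/4 = 156.25
  axial-flowered constricted-pod: 625 × 1/4 = 156.25
  terminal-flowered inflated-pod: 625 × 1/4 = 156.25
  terminal-flowered constricted-pod: 625 × 1/4 = 156.25
χ² = Σ (O − E)² / E
  axial-flowered inflated-pod: (171 − 156.25)² / 156.25 = 1.3924
  axial-flowered constricted-pod: (149 − 156.25)² / 156.25 = 0.3364
  terminal-flowered inflated-pod: (151 − 156.25)² / 156.25 = 0.1764
  terminal-flowered constricted-pod: (154 − 156.25)² / 156.25 = 0.0324
χ² = 1.3924 + 0.3364 + 0.1764 + 0.0324 = 1.9376 ≈ 1.938
Degrees of freedom = 4 − 1 = 3; critical value at α = 0.01 is 11.345.
Since 1.938 < 11.345, we fail to reject the null hypothesis — the data are consistent with the 1:1:1:1 ratio.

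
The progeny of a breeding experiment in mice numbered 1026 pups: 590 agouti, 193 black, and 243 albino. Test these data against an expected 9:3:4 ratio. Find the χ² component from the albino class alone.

Under the 9:3:4 hypothesis (Σ ratio = 16, N = 1026):
  agouti: 1026 × 9/16 = 577.125
  black: 1026 × 3/16 = 192.375
  albino: 1026 × 4/16 = 256.5
Contribution of albino: (243 − 256.5)² / 256.5 = 0.7105

0.711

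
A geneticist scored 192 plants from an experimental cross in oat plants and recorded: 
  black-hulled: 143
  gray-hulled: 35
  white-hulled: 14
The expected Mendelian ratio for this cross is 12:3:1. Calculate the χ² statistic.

The 12:3:1 ratio has 16 parts, so with N = 192 the expected counts are:
  black-hulled: 192 × 12/16 = 144
  gray-hulled: 192 × 3/16 = 36
  white-hulled: 192 × 1/16 = 12
χ² = Σ (O − E)² / E
  black-hulled: (143 − 144)² / 144 = 0.0069
  gray-hulled: (35 − 36)² / 36 = 0.0278
  white-hulled: (14 − 12)² / 12 = 0.3333
χ² = 0.0069 + 0.0278 + 0.3333 = 0.368

0.368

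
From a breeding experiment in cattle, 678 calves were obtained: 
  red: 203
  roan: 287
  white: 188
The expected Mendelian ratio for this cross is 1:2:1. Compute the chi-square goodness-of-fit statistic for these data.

Expected counts for N = 678 under a 1:2:1 ratio (total parts = 4):
  red: 678 × 1/4 = 169.5
  roan: 678 × 2/4 = 339
  white: 678 × 1/4 = 169.5
χ² = Σ (O − E)² / E
  red: (203 − 169.5)² / 169.5 = 6.6209
  roan: (287 − 339)² / 339 = 7.9764
  white: (188 − 169.5)² / 169.5 = 2.0192
χ² = 6.6209 + 7.9764 + 2.0192 = 16.6165 ≈ 16.617

16.617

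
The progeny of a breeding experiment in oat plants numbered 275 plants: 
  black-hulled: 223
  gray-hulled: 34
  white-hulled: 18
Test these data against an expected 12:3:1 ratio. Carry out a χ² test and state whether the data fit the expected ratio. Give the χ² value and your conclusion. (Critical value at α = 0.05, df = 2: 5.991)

Total ratio parts = 16. Expected numbers out of 275:
  black-hulled: 275 × 12/16 = 206.25
  gray-hulled: 275 × 3/16 = 51.5625
  white-hulled: 275 × 1/16 = 17.1875
χ² = Σ (O − E)² / E
  black-hulled: (223 − 206.25)² / 206.25 = 1.3603
  gray-hulled: (34 − 51.5625)² / 51.5625 = 5.9819
  white-hulled: (18 − 17.1875)² / 17.1875 = 0.0384
χ² = 1.3603 + 5.9819 + 0.0384 = 7.3806 ≈ 7.381
Degrees of freedom = 3 − 1 = 2; critical value at α = 0.05 is 5.991.
Since 7.381 > 5.991, we reject the null hypothesis — the data do not fit the 12:3:1 ratio.

7.381; not consistent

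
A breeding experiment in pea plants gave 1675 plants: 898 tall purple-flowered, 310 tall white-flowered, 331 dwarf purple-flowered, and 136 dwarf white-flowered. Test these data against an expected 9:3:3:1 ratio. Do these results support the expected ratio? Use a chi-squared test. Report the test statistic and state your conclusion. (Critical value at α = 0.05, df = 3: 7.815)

Under the 9:3:3:1 hypothesis (Σ ratio = 16, N = 1675):
  tall purple-flowered: 1675 × 9/16 = 942.1875
  tall white-flowered: 1675 × 3/16 = 314.0625
  dwarf purple-flowered: 1675 × 3/16 = 314.0625
  dwarf white-flowered: 1675 × 1/16 = 104.6875
χ² = Σ (O − E)² / E
  tall purple-flowered: (898 − 942.1875)² / 942.1875 = 2.0723
  tall white-flowered: (310 − 314.0625)² / 314.0625 = 0.0525
  dwarf purple-flowered: (331 − 314.0625)² / 314.0625 = 0.9134
  dwarf white-flowered: (136 − 104.6875)² / 104.6875 = 9.3657
χ² = 2.0723 + 0.0525 + 0.9134 + 9.3657 = 12.4039 ≈ 12.404
Degrees of freedom = 4 − 1 = 3; critical value at α = 0.05 is 7.815.
Since 12.404 > 7.815, we reject the null hypothesis — the data do not fit the 9:3:3:1 ratio.

12.404; not consistent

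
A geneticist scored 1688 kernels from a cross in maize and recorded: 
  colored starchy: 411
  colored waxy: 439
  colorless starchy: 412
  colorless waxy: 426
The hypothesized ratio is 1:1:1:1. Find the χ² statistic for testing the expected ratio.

1.246

Expected counts for N = 1688 under a 1:1:1:1 ratio (total parts = 4):
  colored starchy: 1688 × 1/4 = 422
  colored waxy: 1688 × 1/4 = 422
  colorless starchy: 1688 × 1/4 = 422
  colorless waxy: 1688 × 1/4 = 422
χ² = Σ (O − E)² / E
  colored starchy: (411 − 422)² / 422 = 0.2867
  colored waxy: (439 − 422)² / 422 = 0.6848
  colorless starchy: (412 − 422)² / 422 = 0.2370
  colorless waxy: (426 − 422)² / 422 = 0.0379
χ² = 0.2867 + 0.6848 + 0.2370 + 0.0379 = 1.2464 ≈ 1.246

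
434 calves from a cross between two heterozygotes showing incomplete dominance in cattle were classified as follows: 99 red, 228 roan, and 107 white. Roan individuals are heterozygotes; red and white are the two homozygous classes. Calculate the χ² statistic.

With incomplete dominance, a heterozygote × heterozygote cross gives a 1:2:1 phenotypic ratio.
Under the 1:2:1 hypothesis (Σ ratio = 4, N = 434):
  red: 434 × 1/4 = 108.5
  roan: 434 × 2/4 = 217
  white: 434 × 1/4 = 108.5
χ² = Σ (O − E)² / E
  red: (99 − 108.5)² / 108.5 = 0.8318
  roan: (228 − 217)² / 217 = 0.5576
  white: (107 − 108.5)² / 108.5 = 0.0207
χ² = 0.8318 + 0.5576 + 0.0207 = 1.4101 ≈ 1.410

1.410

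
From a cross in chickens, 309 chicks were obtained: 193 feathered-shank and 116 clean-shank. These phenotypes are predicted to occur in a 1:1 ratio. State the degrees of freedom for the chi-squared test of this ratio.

1

A goodness-of-fit test with 2 phenotype classes has df = 2 − 1 = 1.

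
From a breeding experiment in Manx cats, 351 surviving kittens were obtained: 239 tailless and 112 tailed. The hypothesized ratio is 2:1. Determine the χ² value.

0.321

Under the 2:1 hypothesis (Σ ratio = 3, N = 351):
  tailless: 351 × 2/3 = 234
  tailed: 351 × 1/3 = 117
χ² = Σ (O − E)² / E
  tailless: (239 − 234)² / 234 = 0.1068
  tailed: (112 − 117)² / 117 = 0.2137
χ² = 0.1068 + 0.2137 = 0.3205 ≈ 0.321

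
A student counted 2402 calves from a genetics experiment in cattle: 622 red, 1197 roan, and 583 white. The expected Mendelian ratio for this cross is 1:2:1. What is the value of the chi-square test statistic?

Under the 1:2:1 hypothesis (Σ ratio = 4, N = 2402):
  red: 2402 × 1/4 = 600.5
  roan: 2402 × 2/4 = 1201
  white: 2402 × 1/4 = 600.5
χ² = Σ (O − E)² / E
  red: (622 − 600.5)² / 600.5 = 0.7698
  roan: (1197 − 1201)² / 1201 = 0.0133
  white: (583 − 600.5)² / 600.5 = 0.5100
χ² = 0.7698 + 0.0133 + 0.5100 = 1.2931 ≈ 1.293

1.293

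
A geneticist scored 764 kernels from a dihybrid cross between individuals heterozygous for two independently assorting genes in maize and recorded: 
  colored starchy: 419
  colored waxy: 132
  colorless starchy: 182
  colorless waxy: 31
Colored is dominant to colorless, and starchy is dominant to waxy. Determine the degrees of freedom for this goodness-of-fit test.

3

A dihybrid F₂ with independent assortment and complete dominance at both loci gives a 9:3:3:1 phenotypic ratio.
A goodness-of-fit test with 4 phenotype classes has df = 4 − 1 = 3.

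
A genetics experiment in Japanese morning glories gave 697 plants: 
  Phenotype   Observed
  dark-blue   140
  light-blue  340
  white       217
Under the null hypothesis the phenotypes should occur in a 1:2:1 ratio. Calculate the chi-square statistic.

17.428

Total ratio parts = 4. Expected numbers out of 697:
  dark-blue: 697 × 1/4 = 174.25
  light-blue: 697 × 2/4 = 348.5
  white: 697 × 1/4 = 174.25
χ² = Σ (O − E)² / E
  dark-blue: (140 − 174.25)² / 174.25 = 6.7321
  light-blue: (340 − 348.5)² / 348.5 = 0.2073
  white: (217 − 174.25)² / 174.25 = 10.4882
χ² = 6.7321 + 0.2073 + 10.4882 = 17.4276 ≈ 17.428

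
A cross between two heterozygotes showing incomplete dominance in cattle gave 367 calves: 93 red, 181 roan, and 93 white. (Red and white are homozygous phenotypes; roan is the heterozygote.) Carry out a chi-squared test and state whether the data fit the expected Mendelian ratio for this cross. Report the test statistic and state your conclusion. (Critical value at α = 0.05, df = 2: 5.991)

0.068; consistent

With incomplete dominance, a heterozygote × heterozygote cross gives a 1:2:1 phenotypic ratio.
The 1:2:1 ratio has 4 parts, so with N = 367 the expected counts are:
  red: 367 × 1/4 = 91.75
  roan: 367 × 2/4 = 183.5
  white: 367 × 1/4 = 91.75
χ² = Σ (O − E)² / E
  red: (93 − 91.75)² / 91.75 = 0.0170
  roan: (181 − 183.5)² / 183.5 = 0.0341
  white: (93 − 91.75)² / 91.75 = 0.0170
χ² = 0.0170 + 0.0341 + 0.0170 = 0.0681 ≈ 0.068
Degrees of freedom = 3 − 1 = 2; critical value at α = 0.05 is 5.991.
Since 0.068 < 5.991, we fail to reject the null hypothesis — the data are consistent with the 1:2:1 ratio.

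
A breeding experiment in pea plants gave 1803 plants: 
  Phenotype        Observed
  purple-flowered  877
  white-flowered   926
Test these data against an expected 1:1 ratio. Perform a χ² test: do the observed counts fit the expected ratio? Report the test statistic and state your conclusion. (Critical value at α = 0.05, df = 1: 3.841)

Expected counts for N = 1803 under a 1:1 ratio (total parts = 2):
  purple-flowered: 1803 × 1/2 = 901.5
  white-flowered: 1803 × 1/2 = 901.5
χ² = Σ (O − E)² / E
  purple-flowered: (877 − 901.5)² / 901.5 = 0.6658
  white-flowered: (926 − 901.5)² / 901.5 = 0.6658
χ² = 0.6658 + 0.6658 = 1.3316 ≈ 1.332
Degrees of freedom = 2 − 1 = 1; critical value at α = 0.05 is 3.841.
Since 1.332 < 3.841, we fail to reject the null hypothesis — the data are consistent with the 1:1 ratio.

1.332; consistent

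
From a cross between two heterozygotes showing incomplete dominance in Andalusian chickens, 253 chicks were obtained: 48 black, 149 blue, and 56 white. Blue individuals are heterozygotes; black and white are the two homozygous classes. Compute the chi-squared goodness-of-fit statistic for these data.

8.510

With incomplete dominance, a heterozygote × heterozygote cross gives a 1:2:1 phenotypic ratio.
The 1:2:1 ratio has 4 parts, so with N = 253 the expected counts are:
  black: 253 × 1/4 = 63.25
  blue: 253 × 2/4 = 126.5
  white: 253 × 1/4 = 63.25
χ² = Σ (O − E)² / E
  black: (48 − 63.25)² / 63.25 = 3.6769
  blue: (149 − 126.5)² / 126.5 = 4.0020
  white: (56 − 63.25)² / 63.25 = 0.8310
χ² = 3.6769 + 4.0020 + 0.8310 = 8.5099 ≈ 8.510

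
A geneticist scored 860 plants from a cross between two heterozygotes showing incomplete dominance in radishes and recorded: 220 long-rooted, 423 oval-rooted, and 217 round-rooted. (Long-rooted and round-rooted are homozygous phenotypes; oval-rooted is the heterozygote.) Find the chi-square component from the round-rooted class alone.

With incomplete dominance, a heterozygote × heterozygote cross gives a 1:2:1 phenotypic ratio.
The 1:2:1 ratio has 4 parts, so with N = 860 the expected counts are:
  long-rooted: 860 × 1/4 = 215
  oval-rooted: 860 × 2/4 = 430
  round-rooted: 860 × 1/4 = 215
Contribution of round-rooted: (217 − 215)² / 215 = 0.0186

0.019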